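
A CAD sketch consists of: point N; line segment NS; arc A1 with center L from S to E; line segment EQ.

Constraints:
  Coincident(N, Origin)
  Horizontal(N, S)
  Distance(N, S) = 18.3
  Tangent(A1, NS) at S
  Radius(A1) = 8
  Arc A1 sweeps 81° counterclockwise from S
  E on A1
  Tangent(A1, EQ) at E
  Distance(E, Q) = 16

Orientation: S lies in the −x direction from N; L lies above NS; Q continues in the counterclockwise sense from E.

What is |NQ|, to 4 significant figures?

23.89

On A1, S sits at bearing -90° from L; an 81° counterclockwise sweep puts E at bearing -9°, so E = L + 8.0·(cos -9°, sin -9°) = (-10.40, 6.749). Since A1 is tangent to EQ there, LE ⟂ EQ, so EQ runs along (−sin -9°, cos -9°); with |EQ| = 16.0, Q = (-7.896, 22.55). Then |NQ| = |Q − N| = 23.89.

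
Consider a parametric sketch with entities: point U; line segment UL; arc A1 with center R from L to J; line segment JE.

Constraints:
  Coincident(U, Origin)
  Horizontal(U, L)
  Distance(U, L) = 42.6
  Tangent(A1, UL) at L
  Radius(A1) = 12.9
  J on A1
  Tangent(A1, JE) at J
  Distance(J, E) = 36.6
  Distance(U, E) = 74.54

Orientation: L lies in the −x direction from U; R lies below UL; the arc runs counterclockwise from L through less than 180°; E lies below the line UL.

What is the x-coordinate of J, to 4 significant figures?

-55.50

Checks: |RJ| = 12.90 ✓; ∠(RJ, JE) = 90.00° ✓; |JE| = 36.60 ✓; |UE| = 74.54 ✓.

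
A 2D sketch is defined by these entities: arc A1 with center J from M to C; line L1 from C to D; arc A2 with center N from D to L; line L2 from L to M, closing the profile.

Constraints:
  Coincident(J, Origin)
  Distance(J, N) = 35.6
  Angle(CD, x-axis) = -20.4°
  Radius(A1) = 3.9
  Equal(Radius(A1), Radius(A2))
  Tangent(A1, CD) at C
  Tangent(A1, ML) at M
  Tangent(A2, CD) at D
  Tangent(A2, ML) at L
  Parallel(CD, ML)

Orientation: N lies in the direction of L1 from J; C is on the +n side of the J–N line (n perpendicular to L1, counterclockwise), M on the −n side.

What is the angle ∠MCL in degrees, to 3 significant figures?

77.6°

Tangency of A1 to both parallel lines with radius 3.9 puts C and M at J ± 3.9·n: C = (1.36, 3.66), M = (-1.36, -3.66). Equal radii place D and L the same way about N: D = N + 3.9·n = (34.7, -8.75), L = N − 3.9·n = (32.0, -16.1). Then cos ∠MCL = CM·CL / (|CM||CL|), giving 77.6°.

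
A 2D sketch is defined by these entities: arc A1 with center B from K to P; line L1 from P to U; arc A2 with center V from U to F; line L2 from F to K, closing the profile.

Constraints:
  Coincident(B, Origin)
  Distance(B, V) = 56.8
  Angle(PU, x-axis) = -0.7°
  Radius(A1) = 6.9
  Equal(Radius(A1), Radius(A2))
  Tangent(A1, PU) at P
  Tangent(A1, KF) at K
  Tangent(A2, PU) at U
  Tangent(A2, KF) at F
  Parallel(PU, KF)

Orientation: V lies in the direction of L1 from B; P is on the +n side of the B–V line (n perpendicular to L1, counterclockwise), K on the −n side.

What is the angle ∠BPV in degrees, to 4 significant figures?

83.07°

B is at the origin and V lies 56.8 along u from B, so V = 56.8·u = (56.80, -0.6939). Tangency of A1 to both parallel lines with radius 6.9 puts P and K at B ± 6.9·n: P = (0.08430, 6.899), K = (-0.08430, -6.899). Then cos ∠BPV = PB·PV / (|PB||PV|), giving 83.07°.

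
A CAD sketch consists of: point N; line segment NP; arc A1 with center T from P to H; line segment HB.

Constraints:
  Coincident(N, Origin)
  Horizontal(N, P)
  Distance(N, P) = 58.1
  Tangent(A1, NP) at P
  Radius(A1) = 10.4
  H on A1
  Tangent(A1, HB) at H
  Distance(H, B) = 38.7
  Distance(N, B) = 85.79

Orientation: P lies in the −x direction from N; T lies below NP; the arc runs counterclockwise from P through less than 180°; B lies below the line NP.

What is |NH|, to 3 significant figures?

69.2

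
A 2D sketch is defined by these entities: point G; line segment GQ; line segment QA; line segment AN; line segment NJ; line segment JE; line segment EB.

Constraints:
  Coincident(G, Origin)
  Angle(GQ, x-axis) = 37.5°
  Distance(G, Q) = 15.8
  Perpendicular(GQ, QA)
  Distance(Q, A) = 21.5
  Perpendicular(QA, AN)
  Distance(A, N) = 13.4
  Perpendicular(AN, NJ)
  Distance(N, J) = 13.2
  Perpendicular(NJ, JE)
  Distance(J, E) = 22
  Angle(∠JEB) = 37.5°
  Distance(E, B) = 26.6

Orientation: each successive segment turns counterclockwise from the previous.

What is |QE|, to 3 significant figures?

12.0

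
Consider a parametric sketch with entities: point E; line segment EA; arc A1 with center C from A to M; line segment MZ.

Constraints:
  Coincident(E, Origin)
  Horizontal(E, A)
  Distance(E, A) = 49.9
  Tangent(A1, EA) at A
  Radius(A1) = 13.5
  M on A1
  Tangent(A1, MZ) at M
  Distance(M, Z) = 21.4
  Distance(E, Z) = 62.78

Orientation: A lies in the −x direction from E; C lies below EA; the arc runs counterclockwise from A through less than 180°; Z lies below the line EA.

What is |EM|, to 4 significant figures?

64.65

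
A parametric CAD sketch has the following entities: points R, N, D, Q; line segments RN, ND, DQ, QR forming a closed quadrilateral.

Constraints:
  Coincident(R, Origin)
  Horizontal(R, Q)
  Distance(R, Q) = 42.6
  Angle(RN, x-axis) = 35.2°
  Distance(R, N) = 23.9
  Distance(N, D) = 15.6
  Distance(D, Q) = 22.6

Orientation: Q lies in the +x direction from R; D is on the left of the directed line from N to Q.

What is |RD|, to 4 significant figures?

39.39

R is at the origin; R and Q share the same y with |RQ| = 42.6 and Q in +x, so Q = (42.6, 0). RN runs at 35.2° with |RN| = 23.9, so N = (19.53, 13.78). D is determined by |ND| = 15.6 and |DQ| = 22.6 together: it lies at the intersection of circle(N, 15.6) and circle(Q, 22.6). With |NQ| = 26.87, the foot of the radical line on NQ is 8.460 from N and the perpendicular offset is √(15.6² − 8.460²) = 13.11. Taking the left-of-NQ solution: D = (33.51, 20.69).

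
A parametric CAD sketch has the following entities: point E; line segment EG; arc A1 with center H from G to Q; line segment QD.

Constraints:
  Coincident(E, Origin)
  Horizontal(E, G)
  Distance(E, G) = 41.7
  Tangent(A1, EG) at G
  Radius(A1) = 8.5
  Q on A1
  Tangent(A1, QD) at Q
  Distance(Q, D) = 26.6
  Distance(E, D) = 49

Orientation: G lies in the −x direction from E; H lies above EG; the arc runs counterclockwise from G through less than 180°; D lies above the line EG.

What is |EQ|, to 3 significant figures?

34.3

Checks: |EG| = 41.70 ✓; |HQ| = 8.500 ✓; ∠(HQ, QD) = 90.00° ✓; |QD| = 26.60 ✓; |ED| = 49.00 ✓.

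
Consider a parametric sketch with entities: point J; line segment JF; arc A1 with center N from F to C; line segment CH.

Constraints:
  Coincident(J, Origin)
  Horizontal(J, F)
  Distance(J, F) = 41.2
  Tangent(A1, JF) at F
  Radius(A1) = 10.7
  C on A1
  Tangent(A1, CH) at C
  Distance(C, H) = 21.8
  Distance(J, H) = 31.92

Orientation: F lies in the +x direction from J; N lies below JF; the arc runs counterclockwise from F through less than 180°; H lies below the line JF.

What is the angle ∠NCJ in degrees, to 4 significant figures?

159.0°

Checks: J = (0.00, 0.00) ✓; J.y = 0.00, F.y = 0.00 ✓; |NC| = 10.70 ✓; ∠(NC, CH) = 90.00° ✓; |CH| = 21.80 ✓; |JH| = 31.92 ✓.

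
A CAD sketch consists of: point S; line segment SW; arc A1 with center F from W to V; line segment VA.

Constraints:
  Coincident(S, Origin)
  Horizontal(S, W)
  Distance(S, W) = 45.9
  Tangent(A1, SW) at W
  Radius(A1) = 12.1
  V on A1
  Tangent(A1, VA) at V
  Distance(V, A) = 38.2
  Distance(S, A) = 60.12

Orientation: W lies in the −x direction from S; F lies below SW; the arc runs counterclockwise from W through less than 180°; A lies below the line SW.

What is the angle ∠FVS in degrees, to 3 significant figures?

17.0°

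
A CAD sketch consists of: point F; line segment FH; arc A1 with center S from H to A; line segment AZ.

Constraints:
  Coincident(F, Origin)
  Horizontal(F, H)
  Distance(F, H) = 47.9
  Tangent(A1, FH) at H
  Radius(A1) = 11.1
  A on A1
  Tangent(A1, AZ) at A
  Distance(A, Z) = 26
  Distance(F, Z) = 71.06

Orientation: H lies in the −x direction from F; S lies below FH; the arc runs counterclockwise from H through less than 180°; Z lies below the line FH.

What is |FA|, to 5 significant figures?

59.818

Checks: ∠(SH, HF) = 90.00° ✓; |SH| = 11.10 ✓; |SA| = 11.10 ✓; ∠(SA, AZ) = 90.00° ✓; |AZ| = 26.00 ✓; |FZ| = 71.06 ✓.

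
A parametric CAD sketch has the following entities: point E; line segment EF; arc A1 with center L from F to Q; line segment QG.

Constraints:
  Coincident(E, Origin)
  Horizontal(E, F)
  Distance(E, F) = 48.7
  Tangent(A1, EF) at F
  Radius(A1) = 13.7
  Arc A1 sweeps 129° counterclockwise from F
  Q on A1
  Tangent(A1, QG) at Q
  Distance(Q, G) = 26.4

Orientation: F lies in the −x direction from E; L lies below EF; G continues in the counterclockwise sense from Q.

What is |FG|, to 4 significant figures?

43.25

On A1, F sits at bearing 90° from L; a 129° counterclockwise sweep puts Q at bearing 219°, so Q = L + 13.7·(cos 219°, sin 219°) = (-59.35, -22.32). A1 meets QG tangentially, so LQ is at right angles to QG, so QG runs along (−sin 219°, cos 219°); with |QG| = 26.4, G = (-42.73, -42.84). Then |FG| = |G − F| = 43.25.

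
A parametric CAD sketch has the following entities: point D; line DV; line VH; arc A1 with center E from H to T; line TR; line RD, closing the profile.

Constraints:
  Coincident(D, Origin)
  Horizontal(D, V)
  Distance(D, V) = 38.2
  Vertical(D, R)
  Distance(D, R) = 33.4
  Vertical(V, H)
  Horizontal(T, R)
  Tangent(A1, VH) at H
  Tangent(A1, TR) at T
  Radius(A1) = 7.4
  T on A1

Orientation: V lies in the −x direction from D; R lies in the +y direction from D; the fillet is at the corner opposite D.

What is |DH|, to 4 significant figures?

46.21

The virtual corner opposite D is at (-38.20, 33.40). The tangent condition forces EH to be normal to VH and since A1 is tangent to TR there, ET ⟂ TR, with radius 7.4, so the center E sits 7.4 in from both sides at E = (-30.80, 26.00). That places the tangent points at H = (-38.20, 26.00) on VH and T = (-30.80, 33.40) on TR. Then |DH| = |H − D| = 46.21.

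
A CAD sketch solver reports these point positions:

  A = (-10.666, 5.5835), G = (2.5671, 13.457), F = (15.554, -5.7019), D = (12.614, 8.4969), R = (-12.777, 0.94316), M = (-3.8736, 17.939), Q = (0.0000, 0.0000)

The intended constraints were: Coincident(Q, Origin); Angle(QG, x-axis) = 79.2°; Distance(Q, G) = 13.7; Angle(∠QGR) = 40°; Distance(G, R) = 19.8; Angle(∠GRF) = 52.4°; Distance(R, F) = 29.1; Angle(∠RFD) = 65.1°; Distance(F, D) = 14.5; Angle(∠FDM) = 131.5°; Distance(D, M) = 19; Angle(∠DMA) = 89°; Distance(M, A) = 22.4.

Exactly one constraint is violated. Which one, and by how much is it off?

Distance(M, A) = 22.4 — off by 8.30.

Q = (0.00, 0.00) ✓; QG at 79.20° ✓; |QG| = 13.70 ✓; ∠QGR = 40.00° ✓; |GR| = 19.80 ✓; ∠GRF = 52.40° ✓; |RF| = 29.10 ✓; ∠RFD = 65.10° ✓; |FD| = 14.50 ✓; ∠FDM = 131.5° ✓; |DM| = 19.00 ✓; ∠DMA = 89.00° ✓; |MA| = 14.10 ✗.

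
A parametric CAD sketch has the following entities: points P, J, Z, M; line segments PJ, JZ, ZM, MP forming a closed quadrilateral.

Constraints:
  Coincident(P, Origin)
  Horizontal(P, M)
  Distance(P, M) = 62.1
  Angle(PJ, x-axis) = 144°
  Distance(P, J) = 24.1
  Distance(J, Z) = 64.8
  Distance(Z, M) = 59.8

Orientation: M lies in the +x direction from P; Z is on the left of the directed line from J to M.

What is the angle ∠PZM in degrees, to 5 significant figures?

61.425°

Checks: |JZ| = 64.80 ✓; |ZM| = 59.80 ✓.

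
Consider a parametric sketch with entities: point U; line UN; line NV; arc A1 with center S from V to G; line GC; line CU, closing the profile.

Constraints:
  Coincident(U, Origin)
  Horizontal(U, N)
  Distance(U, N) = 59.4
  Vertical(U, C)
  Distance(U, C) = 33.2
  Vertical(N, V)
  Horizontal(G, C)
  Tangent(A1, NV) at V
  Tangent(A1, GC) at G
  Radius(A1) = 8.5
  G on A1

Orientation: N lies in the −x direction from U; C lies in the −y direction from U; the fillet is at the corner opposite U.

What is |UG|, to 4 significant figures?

60.77

U is at the origin; UN is horizontal with |UN| = 59.4 and N on the −x side, so N = (-59.40, 0.000). U and C share the same x with |UC| = 33.2 and C on the −y side, so C = (0.000, -33.20). The virtual corner opposite U is at (-59.40, -33.20). Since A1 is tangent to NV there, SV ⟂ NV and A1 meets GC tangentially, so SG is at right angles to GC, with radius 8.5, so the center S sits 8.5 in from both sides at S = (-50.90, -24.70). That places the tangent points at V = (-59.40, -24.70) on NV and G = (-50.90, -33.20) on GC. Then |UG| = |G − U| = 60.77.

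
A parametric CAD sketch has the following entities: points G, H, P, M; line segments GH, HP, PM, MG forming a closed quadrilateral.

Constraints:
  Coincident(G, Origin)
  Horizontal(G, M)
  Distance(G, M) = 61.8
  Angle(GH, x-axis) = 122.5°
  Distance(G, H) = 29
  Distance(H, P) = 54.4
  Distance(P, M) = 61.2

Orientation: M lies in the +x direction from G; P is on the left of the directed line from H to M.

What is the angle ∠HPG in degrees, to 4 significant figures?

28.30°

G is at the origin; GM is horizontal with |GM| = 61.8 and M in +x, so M = (61.8, 0). GH runs at 122.5° with |GH| = 29.0, so H = (-15.58, 24.46). P is determined by |HP| = 54.4 and |PM| = 61.2 together: it lies at the intersection of circle(H, 54.4) and circle(M, 61.2). With |HM| = 81.16, the foot of the radical line on HM is 35.73 from H and the perpendicular offset is √(54.4² − 35.73²) = 41.02. Taking the left-of-HM solution: P = (30.85, 52.80).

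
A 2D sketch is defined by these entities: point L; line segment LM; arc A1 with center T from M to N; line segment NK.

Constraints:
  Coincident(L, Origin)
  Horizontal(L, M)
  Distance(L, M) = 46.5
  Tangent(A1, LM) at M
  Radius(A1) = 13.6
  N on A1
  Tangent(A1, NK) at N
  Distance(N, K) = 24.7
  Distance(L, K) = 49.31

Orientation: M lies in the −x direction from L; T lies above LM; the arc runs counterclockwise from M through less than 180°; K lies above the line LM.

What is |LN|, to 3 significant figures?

35.4

Checks: |TN| = 13.60 ✓; ∠(TN, NK) = 90.00° ✓; |NK| = 24.70 ✓; |LK| = 49.31 ✓.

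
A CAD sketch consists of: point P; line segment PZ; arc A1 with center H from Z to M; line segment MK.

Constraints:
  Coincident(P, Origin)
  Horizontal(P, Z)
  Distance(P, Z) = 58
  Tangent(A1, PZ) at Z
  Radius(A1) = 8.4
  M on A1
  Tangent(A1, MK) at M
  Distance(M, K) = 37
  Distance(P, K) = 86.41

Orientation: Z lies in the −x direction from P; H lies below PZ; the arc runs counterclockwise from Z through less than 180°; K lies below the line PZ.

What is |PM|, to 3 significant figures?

66.4

Checks: |HM| = 8.400 ✓; ∠(HM, MK) = 90.00° ✓; |MK| = 37.00 ✓; |PK| = 86.41 ✓.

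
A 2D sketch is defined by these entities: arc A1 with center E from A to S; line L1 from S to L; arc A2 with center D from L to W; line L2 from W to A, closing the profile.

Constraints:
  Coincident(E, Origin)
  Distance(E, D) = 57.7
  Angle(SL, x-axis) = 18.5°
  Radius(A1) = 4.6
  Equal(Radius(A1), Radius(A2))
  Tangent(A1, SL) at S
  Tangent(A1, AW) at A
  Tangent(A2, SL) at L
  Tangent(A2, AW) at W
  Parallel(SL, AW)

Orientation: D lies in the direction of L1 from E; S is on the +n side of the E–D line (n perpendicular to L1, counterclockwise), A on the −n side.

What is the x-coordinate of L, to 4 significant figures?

53.26

The slot axis is L1's direction at 18.5°, so u = (cos 18.5°, sin 18.5°) = (0.9483, 0.3173) and n = (−sin 18.5°, cos 18.5°) = (-0.3173, 0.9483). E is at the origin and D lies 57.7 along u from E, so D = 57.7·u = (54.72, 18.31). Tangency of A1 to both parallel lines with radius 4.6 puts S and A at E ± 4.6·n: S = (-1.460, 4.362), A = (1.460, -4.362). Equal radii place L and W the same way about D: L = D + 4.6·n = (53.26, 22.67), W = D − 4.6·n = (56.18, 13.95). So L.x = 53.26.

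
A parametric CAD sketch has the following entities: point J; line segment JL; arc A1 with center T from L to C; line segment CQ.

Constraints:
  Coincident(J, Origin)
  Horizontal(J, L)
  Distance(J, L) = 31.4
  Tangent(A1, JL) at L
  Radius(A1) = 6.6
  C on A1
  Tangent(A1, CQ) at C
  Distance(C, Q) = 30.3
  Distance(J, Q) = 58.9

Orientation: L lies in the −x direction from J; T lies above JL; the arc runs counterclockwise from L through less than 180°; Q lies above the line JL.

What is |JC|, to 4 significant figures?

29.38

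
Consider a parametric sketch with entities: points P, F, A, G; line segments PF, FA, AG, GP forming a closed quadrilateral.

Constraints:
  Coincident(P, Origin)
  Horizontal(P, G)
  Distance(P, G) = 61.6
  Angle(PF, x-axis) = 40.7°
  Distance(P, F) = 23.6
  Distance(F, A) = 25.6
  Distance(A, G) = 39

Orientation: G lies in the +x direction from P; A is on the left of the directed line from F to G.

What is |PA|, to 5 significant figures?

49.185

P is at the origin; P and G share the same y with |PG| = 61.6 and G in +x, so G = (61.6, 0). PF runs at 40.7° with |PF| = 23.6, so F = (17.892, 15.390). A is determined by |FA| = 25.6 and |AG| = 39.0 together: it lies at the intersection of circle(F, 25.6) and circle(G, 39.0). With |FG| = 46.338, the foot of the radical line on FG is 13.829 from F and the perpendicular offset is √(25.6² − 13.829²) = 21.544. Taking the left-of-FG solution: A = (38.091, 31.118).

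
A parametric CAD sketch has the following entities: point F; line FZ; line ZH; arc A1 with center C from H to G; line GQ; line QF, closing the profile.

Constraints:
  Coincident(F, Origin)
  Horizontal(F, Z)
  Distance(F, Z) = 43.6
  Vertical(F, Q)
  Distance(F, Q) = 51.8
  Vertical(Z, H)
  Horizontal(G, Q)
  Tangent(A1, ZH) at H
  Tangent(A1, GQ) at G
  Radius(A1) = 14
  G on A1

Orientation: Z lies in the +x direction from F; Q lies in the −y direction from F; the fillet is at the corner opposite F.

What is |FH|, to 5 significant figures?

57.704

F is at the origin; FZ is horizontal with |FZ| = 43.6 and Z on the +x side, so Z = (43.600, 0.0000). F and Q share the same x with |FQ| = 51.8 and Q on the −y side, so Q = (0.0000, -51.800). The virtual corner opposite F is at (43.600, -51.800). Tangency of A1 to ZH means the radius CH is perpendicular to ZH and the tangent condition forces CG to be normal to GQ, with radius 14.0, so the center C sits 14.0 in from both sides at C = (29.600, -37.800). That places the tangent points at H = (43.600, -37.800) on ZH and G = (29.600, -51.800) on GQ. Then |FH| = |H − F| = 57.704.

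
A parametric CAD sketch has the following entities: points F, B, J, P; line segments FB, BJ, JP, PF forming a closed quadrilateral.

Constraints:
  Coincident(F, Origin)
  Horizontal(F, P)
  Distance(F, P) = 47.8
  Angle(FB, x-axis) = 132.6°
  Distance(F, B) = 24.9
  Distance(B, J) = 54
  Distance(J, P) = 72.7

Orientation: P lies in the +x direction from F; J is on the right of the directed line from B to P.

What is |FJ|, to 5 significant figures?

38.901

F is at the origin; FP is horizontal with |FP| = 47.8 and P in +x, so P = (47.8, 0). FB runs at 132.6° with |FB| = 24.9, so B = (-16.854, 18.329). J is determined by |BJ| = 54.0 and |JP| = 72.7 together: it lies at the intersection of circle(B, 54.0) and circle(P, 72.7). With |BP| = 67.202, the foot of the radical line on BP is 15.973 from B and the perpendicular offset is √(54.0² − 15.973²) = 51.584. Taking the right-of-BP solution: J = (-15.556, -35.656).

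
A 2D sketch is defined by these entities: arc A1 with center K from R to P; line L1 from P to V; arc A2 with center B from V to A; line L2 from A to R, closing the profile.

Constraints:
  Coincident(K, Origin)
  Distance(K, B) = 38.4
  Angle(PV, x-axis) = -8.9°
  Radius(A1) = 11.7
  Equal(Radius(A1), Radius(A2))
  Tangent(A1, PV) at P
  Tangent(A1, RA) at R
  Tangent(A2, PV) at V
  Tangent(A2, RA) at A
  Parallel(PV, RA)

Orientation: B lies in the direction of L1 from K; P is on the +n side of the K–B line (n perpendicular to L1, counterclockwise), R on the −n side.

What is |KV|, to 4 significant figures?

40.14

Tangency of A1 to both parallel lines with radius 11.7 puts P and R at K ± 11.7·n: P = (1.810, 11.56), R = (-1.810, -11.56). Equal radii place V and A the same way about B: V = B + 11.7·n = (39.75, 5.618), A = B − 11.7·n = (36.13, -17.50). Then |KV| = |V − K| = 40.14.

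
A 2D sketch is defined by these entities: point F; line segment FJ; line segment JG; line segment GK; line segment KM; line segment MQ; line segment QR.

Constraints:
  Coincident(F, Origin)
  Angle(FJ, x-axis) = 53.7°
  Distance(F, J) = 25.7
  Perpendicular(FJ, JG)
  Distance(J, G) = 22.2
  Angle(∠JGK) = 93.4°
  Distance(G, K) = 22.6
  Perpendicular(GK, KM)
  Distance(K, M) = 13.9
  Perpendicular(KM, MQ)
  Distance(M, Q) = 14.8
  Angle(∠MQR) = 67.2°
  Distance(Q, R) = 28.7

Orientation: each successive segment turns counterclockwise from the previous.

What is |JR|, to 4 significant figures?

40.19

F is at the origin; FJ runs at 53.7° with length 25.7, so J = (15.21, 20.71). The perpendicularity gives JG at right angles to FJ, so JG runs at 143.7°; with |JG| = 22.2, G = (-2.677, 33.86). ∠JGK = 93.4° gives GK at -129.7° from the x-axis; with |GK| = 22.6, K = (-17.11, 16.47). GK is perpendicular to KM, so KM runs at -39.70°; with |KM| = 13.9, M = (-6.418, 7.588). The perpendicularity gives MQ at right angles to KM, so MQ runs at 50.30°; with |MQ| = 14.8, Q = (3.035, 18.97). ∠MQR = 67.2° gives QR at 163.1° from the x-axis; with |QR| = 28.7, R = (-24.43, 27.32). Then |JR| = |R − J| = 40.19.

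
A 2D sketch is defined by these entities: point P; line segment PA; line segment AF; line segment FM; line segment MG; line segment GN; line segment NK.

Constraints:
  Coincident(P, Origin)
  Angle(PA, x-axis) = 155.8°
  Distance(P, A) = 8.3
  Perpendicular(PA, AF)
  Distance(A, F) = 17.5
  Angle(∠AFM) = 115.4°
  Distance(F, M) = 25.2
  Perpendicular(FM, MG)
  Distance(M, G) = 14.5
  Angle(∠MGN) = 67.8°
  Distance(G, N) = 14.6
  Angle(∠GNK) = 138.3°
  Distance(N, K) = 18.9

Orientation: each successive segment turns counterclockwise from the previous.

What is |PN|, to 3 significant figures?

15.6

P is at the origin; PA runs at 155.8° with length 8.3, so A = (-7.57, 3.40). The perpendicularity gives AF at right angles to PA, so AF runs at -114°; with |AF| = 17.5, F = (-14.7, -12.6). ∠AFM = 115.4° gives FM at -49.6° from the x-axis; with |FM| = 25.2, M = (1.59, -31.8). FM is perpendicular to MG, so MG runs at 40.4°; with |MG| = 14.5, G = (12.6, -22.4). ∠MGN = 67.8° gives GN at 153° from the x-axis; with |GN| = 14.6, N = (-0.331, -15.6). Then |PN| = |N − P| = 15.6.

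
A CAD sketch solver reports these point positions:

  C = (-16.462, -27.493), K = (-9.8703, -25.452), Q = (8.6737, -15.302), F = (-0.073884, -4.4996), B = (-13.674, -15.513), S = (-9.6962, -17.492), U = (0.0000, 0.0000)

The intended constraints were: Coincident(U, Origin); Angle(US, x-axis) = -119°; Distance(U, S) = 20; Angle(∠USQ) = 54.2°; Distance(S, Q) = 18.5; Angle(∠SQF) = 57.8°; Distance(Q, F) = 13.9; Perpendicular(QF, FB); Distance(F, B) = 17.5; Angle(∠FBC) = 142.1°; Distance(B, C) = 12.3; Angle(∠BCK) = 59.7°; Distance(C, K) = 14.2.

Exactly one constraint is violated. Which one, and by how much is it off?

Distance(C, K) = 14.2 — off by 7.30.

U = (0.00, 0.00) ✓; US at -119.0° ✓; |US| = 20.00 ✓; ∠USQ = 54.20° ✓; |SQ| = 18.50 ✓; ∠SQF = 57.80° ✓; |QF| = 13.90 ✓; ∠(QF, FB) = 90.00° ✓; |FB| = 17.50 ✓; ∠FBC = 142.1° ✓; |BC| = 12.30 ✓; ∠BCK = 59.70° ✓; |CK| = 6.900 ✗.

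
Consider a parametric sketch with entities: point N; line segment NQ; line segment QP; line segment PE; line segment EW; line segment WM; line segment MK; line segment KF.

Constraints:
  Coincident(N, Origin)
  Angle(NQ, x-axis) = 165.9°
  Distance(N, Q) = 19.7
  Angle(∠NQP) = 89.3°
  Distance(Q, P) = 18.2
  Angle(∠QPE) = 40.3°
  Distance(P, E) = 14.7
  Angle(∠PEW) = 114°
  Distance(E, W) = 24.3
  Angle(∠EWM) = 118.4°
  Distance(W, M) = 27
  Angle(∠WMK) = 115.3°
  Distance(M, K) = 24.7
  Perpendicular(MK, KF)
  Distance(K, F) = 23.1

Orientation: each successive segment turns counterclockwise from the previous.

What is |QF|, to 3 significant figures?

25.3

N is at the origin; NQ runs at 165.9° with length 19.7, so Q = (-19.1, 4.80). ∠NQP = 89.3° gives QP at -103° from the x-axis; with |QP| = 18.2, P = (-23.3, -12.9). ∠QPE = 40.3° gives PE at 36.3° from the x-axis; with |PE| = 14.7, E = (-11.5, -4.20). ∠PEW = 114.0° gives EW at 102° from the x-axis; with |EW| = 24.3, W = (-16.7, 19.5). ∠EWM = 118.4° gives WM at 164° from the x-axis; with |WM| = 27.0, M = (-42.6, 27.0). ∠WMK = 115.3° gives MK at -131° from the x-axis; with |MK| = 24.7, K = (-58.9, 8.50). MK is perpendicular to KF, so KF runs at -41.4°; with |KF| = 23.1, F = (-41.6, -6.78). Then |QF| = |F − Q| = 25.3.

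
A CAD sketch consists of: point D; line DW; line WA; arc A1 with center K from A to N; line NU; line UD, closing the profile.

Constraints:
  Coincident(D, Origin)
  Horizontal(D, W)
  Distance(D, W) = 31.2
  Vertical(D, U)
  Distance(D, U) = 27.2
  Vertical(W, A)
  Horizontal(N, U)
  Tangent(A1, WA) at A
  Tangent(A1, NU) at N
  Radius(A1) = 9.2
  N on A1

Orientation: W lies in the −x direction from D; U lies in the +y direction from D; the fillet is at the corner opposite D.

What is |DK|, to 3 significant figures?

28.4

D is at the origin; DW is horizontal with |DW| = 31.2 and W on the −x side, so W = (-31.2, 0.00). DU is vertical with |DU| = 27.2 and U on the +y side, so U = (0.00, 27.2). The virtual corner opposite D is at (-31.2, 27.2). The tangent condition forces KA to be normal to WA and A1 meets NU tangentially, so KN is at right angles to NU, with radius 9.2, so the center K sits 9.2 in from both sides at K = (-22.0, 18.0). Then |DK| = |K − D| = 28.4.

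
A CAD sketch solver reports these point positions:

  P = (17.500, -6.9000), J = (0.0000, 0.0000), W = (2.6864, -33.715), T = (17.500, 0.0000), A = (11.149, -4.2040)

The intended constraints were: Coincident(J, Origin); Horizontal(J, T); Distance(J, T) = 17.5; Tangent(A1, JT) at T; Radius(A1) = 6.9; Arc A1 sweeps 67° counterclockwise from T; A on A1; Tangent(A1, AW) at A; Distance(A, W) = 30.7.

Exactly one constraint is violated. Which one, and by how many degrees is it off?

Tangent(A1, AW) at A — off by 7.00°.

J = (0.00, 0.00) ✓; J.y = 0.00, T.y = 0.00 ✓; |JT| = 17.50 ✓; ∠(PT, TJ) = 90.00° ✓; |PT| = 6.900 ✓; bearing(P→A) − bearing(P→T) = 67.00° ✓; |PA| = 6.900 ✓; ∠(PA, AW) = 83.00° ✗; |AW| = 30.70 ✓.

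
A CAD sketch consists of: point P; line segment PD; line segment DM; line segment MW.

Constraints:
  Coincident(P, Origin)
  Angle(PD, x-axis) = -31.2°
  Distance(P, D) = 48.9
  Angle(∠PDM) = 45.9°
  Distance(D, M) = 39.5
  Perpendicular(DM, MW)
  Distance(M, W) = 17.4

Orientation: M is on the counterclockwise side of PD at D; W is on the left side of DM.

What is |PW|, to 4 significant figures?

18.54

P is at the origin; PD runs at -31.2° with length 48.9, so D = 48.9·(cos -31.2°, sin -31.2°) = (41.83, -25.33). ∠PDM = 45.9°, so DM runs at -31.2° + (180° − 45.9°) = 102.9° from the x-axis; with |DM| = 39.5, M = D + 39.5·(cos 102.9°, sin 102.9°) = (33.01, 13.17). DM ⟂ MW; with |MW| = 17.4 on the left of DM, W = M + 17.4·(-0.9748, -0.2233) = (16.05, 9.287). Then |PW| = |W − P| = 18.54.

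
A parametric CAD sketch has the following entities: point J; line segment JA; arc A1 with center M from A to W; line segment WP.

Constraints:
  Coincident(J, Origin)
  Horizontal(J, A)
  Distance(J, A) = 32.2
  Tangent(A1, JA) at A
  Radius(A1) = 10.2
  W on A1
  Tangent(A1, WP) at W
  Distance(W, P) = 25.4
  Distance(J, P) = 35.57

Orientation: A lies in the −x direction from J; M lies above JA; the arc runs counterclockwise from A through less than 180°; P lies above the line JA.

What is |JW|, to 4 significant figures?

23.59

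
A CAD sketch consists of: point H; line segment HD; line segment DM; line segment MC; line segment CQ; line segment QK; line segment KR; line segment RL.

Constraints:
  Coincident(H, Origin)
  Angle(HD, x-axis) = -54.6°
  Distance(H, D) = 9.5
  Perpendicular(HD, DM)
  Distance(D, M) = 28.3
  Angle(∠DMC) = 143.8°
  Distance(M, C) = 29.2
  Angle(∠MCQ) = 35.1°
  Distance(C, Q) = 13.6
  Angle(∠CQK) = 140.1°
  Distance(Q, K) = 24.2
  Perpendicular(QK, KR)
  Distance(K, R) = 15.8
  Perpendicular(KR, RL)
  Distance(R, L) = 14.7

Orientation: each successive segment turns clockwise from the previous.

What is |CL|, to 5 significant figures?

21.152

H is at the origin; HD runs at -54.6° with length 9.5, so D = (5.5032, -7.7437). HD is perpendicular to DM, so DM runs at -144.60°; with |DM| = 28.3, M = (-17.565, -24.137). ∠DMC = 143.8° gives MC at 179.20° from the x-axis; with |MC| = 29.2, C = (-46.762, -23.730). ∠MCQ = 35.1° gives CQ at 34.300° from the x-axis; with |CQ| = 13.6, Q = (-35.527, -16.066). ∠CQK = 140.1° gives QK at -5.6000° from the x-axis; with |QK| = 24.2, K = (-11.443, -18.427). QK ⟂ KR, so KR runs at -95.600°; with |KR| = 15.8, R = (-12.984, -34.152). The perpendicularity gives RL at right angles to KR, so RL runs at 174.40°; with |RL| = 14.7, L = (-27.614, -32.717). Then |CL| = |L − C| = 21.152.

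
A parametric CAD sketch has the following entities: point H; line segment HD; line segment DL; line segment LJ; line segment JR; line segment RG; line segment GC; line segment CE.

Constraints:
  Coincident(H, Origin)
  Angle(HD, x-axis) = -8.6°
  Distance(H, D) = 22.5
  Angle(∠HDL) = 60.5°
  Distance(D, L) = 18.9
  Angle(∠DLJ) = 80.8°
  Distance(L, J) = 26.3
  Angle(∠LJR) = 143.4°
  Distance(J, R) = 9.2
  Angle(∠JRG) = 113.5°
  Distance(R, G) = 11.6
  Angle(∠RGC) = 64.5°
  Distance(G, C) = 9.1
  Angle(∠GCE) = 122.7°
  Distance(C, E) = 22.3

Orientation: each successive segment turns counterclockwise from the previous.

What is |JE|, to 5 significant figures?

11.076

H is at the origin; HD runs at -8.6° with length 22.5, so D = (22.247, -3.3645). ∠HDL = 60.5° gives DL at 110.90° from the x-axis; with |DL| = 18.9, L = (15.505, 14.292). ∠DLJ = 80.8° gives LJ at -149.90° from the x-axis; with |LJ| = 26.3, J = (-7.2488, 1.1022). ∠LJR = 143.4° gives JR at -113.30° from the x-axis; with |JR| = 9.2, R = (-10.888, -7.3475). ∠JRG = 113.5° gives RG at -46.800° from the x-axis; with |RG| = 11.6, G = (-2.9471, -15.804). ∠RGC = 64.5° gives GC at 68.700° from the x-axis; with |GC| = 9.1, C = (0.35850, -7.3252). ∠GCE = 122.7° gives CE at 126.00° from the x-axis; with |CE| = 22.3, E = (-12.749, 10.716). Then |JE| = |E − J| = 11.076.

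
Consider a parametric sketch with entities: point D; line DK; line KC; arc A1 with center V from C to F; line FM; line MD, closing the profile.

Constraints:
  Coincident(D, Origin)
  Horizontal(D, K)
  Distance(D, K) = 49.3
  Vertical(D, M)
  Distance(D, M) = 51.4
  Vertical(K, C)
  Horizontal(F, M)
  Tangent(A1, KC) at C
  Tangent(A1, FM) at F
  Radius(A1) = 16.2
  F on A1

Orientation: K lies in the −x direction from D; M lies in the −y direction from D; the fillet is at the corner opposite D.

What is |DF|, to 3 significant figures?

61.1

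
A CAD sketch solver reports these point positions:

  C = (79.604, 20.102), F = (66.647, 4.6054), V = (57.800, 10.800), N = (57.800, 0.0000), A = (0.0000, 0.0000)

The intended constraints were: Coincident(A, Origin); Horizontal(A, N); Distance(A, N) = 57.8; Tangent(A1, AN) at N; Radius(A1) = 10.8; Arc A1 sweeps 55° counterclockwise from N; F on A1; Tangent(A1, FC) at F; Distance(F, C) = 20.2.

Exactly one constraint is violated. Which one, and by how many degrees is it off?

Tangent(A1, FC) at F — off by 4.90°.

A = (0.00, 0.00) ✓; A.y = 0.00, N.y = 0.00 ✓; |AN| = 57.80 ✓; ∠(VN, NA) = 90.00° ✓; |VN| = 10.80 ✓; bearing(V→F) − bearing(V→N) = 55.00° ✓; |VF| = 10.80 ✓; ∠(VF, FC) = 94.90° ✗; |FC| = 20.20 ✓.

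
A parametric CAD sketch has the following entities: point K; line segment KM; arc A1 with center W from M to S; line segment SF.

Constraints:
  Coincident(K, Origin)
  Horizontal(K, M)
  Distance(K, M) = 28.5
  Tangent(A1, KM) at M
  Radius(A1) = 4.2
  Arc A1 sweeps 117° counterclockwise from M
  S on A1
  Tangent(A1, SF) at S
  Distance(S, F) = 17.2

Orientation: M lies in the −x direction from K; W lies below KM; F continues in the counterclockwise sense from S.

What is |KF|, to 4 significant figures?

32.50

On A1, M sits at bearing 90° from W; a 117° counterclockwise sweep puts S at bearing 207°, so S = W + 4.2·(cos 207°, sin 207°) = (-32.24, -6.107). The tangent condition forces WS to be normal to SF, so SF runs along (−sin 207°, cos 207°); with |SF| = 17.2, F = (-24.43, -21.43). Then |KF| = |F − K| = 32.50.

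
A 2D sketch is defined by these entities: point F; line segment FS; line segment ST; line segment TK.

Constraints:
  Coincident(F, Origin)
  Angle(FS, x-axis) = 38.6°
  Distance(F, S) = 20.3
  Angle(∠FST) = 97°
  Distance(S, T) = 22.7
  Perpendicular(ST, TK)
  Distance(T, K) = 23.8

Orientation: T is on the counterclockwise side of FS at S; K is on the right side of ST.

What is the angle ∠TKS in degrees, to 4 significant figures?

43.64°

∠FST = 97.0°, so ST runs at 38.6° + (180° − 97.0°) = 121.6° from the x-axis; with |ST| = 22.7, T = S + 22.7·(cos 121.6°, sin 121.6°) = (3.970, 32.00). ST ⟂ TK; with |TK| = 23.8 on the right of ST, K = T + 23.8·(0.8517, 0.5240) = (24.24, 44.47). Then cos ∠TKS = KT·KS / (|KT||KS|), giving 43.64°.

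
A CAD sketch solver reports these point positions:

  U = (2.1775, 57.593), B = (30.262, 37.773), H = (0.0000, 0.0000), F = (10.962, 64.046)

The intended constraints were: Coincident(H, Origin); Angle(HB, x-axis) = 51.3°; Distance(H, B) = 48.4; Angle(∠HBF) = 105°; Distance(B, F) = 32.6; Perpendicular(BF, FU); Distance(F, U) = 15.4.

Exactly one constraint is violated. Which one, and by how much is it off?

Distance(F, U) = 15.4 — off by 4.50.

H = (0.00, 0.00) ✓; HB at 51.30° ✓; |HB| = 48.40 ✓; ∠HBF = 105.0° ✓; |BF| = 32.60 ✓; ∠(BF, FU) = 90.00° ✓; |FU| = 10.90 ✗.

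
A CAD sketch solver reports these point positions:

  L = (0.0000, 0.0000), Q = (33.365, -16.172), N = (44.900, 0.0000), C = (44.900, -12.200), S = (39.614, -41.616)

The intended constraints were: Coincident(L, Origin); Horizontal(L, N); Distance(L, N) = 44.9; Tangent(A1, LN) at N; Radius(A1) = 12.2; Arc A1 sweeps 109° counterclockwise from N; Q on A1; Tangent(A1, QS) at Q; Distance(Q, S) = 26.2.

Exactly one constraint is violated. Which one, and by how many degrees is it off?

Tangent(A1, QS) at Q — off by 5.20°.

L = (0.00, 0.00) ✓; L.y = 0.00, N.y = 0.00 ✓; |LN| = 44.90 ✓; ∠(CN, NL) = 90.00° ✓; |CN| = 12.20 ✓; bearing(C→Q) − bearing(C→N) = 109.0° ✓; |CQ| = 12.20 ✓; ∠(CQ, QS) = 95.20° ✗; |QS| = 26.20 ✓.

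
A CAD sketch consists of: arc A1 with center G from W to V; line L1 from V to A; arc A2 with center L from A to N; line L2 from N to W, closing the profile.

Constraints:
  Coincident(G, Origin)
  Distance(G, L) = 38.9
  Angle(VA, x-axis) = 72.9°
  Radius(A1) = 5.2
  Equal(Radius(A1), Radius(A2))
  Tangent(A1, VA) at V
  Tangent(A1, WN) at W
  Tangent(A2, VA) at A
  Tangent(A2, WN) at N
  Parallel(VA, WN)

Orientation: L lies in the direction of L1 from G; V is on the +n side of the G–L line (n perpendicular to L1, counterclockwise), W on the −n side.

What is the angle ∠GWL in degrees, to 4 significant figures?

82.39°

The slot axis is L1's direction at 72.9°, so u = (cos 72.9°, sin 72.9°) = (0.2940, 0.9558) and n = (−sin 72.9°, cos 72.9°) = (-0.9558, 0.2940). G is at the origin and L lies 38.9 along u from G, so L = 38.9·u = (11.44, 37.18). Tangency of A1 to both parallel lines with radius 5.2 puts V and W at G ± 5.2·n: V = (-4.970, 1.529), W = (4.970, -1.529). Then cos ∠GWL = WG·WL / (|WG||WL|), giving 82.39°.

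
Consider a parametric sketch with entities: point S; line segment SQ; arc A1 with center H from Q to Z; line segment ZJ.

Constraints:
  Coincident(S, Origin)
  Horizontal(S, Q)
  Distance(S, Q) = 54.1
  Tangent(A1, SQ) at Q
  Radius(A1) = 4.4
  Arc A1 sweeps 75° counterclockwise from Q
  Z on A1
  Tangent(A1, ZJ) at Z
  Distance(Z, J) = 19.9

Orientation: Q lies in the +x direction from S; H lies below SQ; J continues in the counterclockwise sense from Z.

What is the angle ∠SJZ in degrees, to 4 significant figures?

78.30°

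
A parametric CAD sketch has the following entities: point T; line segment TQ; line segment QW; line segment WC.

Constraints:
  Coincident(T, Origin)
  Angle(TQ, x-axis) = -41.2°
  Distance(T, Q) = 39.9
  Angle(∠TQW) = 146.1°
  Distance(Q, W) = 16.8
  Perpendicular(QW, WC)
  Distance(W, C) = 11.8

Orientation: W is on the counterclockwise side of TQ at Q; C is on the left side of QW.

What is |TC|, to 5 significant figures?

51.000

T is at the origin; TQ runs at -41.2° with length 39.9, so Q = 39.9·(cos -41.2°, sin -41.2°) = (30.021, -26.282). ∠TQW = 146.1°, so QW runs at -41.2° + (180° − 146.1°) = -7.3000° from the x-axis; with |QW| = 16.8, W = Q + 16.8·(cos -7.3000°, sin -7.3000°) = (46.685, -28.416). QW is perpendicular to WC; with |WC| = 11.8 on the left of QW, C = W + 11.8·(0.12706, 0.99189) = (48.185, -16.712). Then |TC| = |C − T| = 51.000.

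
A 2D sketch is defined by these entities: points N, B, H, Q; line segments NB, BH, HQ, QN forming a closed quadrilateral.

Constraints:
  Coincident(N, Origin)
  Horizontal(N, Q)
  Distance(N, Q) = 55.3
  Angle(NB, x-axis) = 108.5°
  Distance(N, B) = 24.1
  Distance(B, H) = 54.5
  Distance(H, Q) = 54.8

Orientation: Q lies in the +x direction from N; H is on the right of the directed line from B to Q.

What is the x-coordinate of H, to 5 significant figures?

8.8564

Checks: N.y = 0.00, Q.y = 0.00 ✓; |BH| = 54.50 ✓; |HQ| = 54.80 ✓.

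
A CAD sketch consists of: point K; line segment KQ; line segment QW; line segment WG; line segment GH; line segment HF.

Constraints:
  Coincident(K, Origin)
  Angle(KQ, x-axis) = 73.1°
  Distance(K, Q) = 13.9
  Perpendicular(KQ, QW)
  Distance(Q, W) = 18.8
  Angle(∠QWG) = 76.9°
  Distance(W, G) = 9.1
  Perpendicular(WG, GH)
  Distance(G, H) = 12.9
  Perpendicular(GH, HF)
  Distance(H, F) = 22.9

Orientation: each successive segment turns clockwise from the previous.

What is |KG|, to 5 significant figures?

17.479

K is at the origin; KQ runs at 73.1° with length 13.9, so Q = (4.0408, 13.300). KQ is perpendicular to QW, so QW runs at -16.900°; with |QW| = 18.8, W = (22.029, 7.8345). ∠QWG = 76.9° gives WG at -120.00° from the x-axis; with |WG| = 9.1, G = (17.479, -0.046324). Then |KG| = |G − K| = 17.479.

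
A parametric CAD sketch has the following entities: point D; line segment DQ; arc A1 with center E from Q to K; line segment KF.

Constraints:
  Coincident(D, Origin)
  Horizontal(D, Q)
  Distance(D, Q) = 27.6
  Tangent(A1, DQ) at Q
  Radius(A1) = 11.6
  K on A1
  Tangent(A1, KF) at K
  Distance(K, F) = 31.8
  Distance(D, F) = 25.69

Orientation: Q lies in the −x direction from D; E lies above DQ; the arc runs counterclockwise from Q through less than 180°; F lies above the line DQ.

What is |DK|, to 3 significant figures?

19.8

D is at the origin; DQ is horizontal with |DQ| = 27.6 and Q on the −x side, so Q = (-27.6, 0.00). Tangency of A1 to DQ means the radius EQ is perpendicular to DQ, so E = Q + (0, 11.6) = (-27.6, 11.6). Since EK ⟂ KF (tangency), |EF| = √(11.6² + 31.8²) = 33.8 regardless of where K sits on A1. So F lies on both circle(D, 25.69) and circle(E, 33.8); the above-DQ intersection is F = (3.27, 25.5). K is the foot of the tangent from F: K = (-19.5, 3.29).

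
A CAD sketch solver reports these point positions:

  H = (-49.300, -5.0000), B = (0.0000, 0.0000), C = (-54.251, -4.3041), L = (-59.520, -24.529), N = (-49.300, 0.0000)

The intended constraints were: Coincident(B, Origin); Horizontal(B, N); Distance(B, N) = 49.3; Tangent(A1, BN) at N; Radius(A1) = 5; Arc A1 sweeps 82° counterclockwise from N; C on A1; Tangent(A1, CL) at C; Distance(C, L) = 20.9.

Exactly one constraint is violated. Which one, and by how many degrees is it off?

Tangent(A1, CL) at C — off by 6.60°.

B = (0.00, 0.00) ✓; B.y = 0.00, N.y = 0.00 ✓; |BN| = 49.30 ✓; ∠(HN, NB) = 90.00° ✓; |HN| = 5.000 ✓; bearing(H→C) − bearing(H→N) = 82.00° ✓; |HC| = 5.000 ✓; ∠(HC, CL) = 96.60° ✗; |CL| = 20.90 ✓.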